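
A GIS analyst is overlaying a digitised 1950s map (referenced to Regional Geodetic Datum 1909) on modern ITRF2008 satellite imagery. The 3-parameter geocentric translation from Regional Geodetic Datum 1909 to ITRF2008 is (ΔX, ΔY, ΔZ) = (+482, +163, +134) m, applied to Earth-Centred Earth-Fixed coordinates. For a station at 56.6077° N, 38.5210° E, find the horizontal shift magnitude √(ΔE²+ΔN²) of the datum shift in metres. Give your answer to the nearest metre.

The local east axis at (φ, λ) is (−sin λ, cos λ, 0), so ΔE = −sin(38.5210°)·482 + cos(38.5210°)·163 = -172.66 m.
The local north axis is (−sin φ cos λ, −sin φ sin λ, cos φ), giving ΔN = -314.855 − 84.758 + 73.749 = -325.86 m.
Horizontal magnitude = √(ΔE² + ΔN²) = √((-172.66)² + (-325.86)²) = 368.78 m.

369 m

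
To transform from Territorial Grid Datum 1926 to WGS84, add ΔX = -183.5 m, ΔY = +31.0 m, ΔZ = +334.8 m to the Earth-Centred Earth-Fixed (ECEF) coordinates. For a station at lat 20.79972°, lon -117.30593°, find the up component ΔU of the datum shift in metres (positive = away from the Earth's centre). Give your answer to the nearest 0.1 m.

The local up (radial) axis is (cos φ cos λ, cos φ sin λ, sin φ), giving ΔU = 78.693 − 25.750 + 118.888 = 171.83 m.

ΔU = 171.8 m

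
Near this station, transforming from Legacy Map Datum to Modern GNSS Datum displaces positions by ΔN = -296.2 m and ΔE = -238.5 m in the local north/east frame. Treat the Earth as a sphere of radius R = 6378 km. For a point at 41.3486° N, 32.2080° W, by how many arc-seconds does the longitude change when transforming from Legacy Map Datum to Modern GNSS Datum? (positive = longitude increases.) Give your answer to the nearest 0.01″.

Δλ = -10.27″

At latitude 41.3486°, cos φ = 0.750704.
One radian of longitude at latitude φ spans R cos φ, so Δλ = ΔE / (R cos φ) = -238.5 / (6378000 × 0.750704) = -4.9812e-05 rad = -10.274″.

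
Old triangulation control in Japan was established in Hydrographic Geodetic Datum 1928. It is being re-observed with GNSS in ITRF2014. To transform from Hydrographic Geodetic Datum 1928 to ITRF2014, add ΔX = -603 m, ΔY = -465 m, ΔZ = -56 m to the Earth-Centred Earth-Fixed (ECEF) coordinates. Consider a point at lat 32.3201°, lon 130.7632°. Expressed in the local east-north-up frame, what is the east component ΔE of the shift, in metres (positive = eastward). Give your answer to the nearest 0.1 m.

At φ = 32.3201°, λ = 130.7632°: sin φ = 0.534649, cos φ = 0.845074, sin λ = 0.757415, cos λ = -0.652934.
ΔE = −sin λ·ΔX + cos λ·ΔY = −(0.757415)·(-603) + (-0.652934)·(-465) = 760.34 m.

ΔE = 760.3 m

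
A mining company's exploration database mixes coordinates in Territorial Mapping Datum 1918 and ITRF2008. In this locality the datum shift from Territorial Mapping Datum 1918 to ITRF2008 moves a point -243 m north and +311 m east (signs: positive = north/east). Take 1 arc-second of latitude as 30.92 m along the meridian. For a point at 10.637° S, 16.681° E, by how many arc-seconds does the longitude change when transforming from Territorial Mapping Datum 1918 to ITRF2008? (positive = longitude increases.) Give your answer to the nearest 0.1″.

At latitude -10.637°, cos φ = 0.982816.
1″ of longitude at this latitude = 30.92 × cos φ = 30.3887 m, so Δλ = 311.0 / 30.3887 = 10.234″.

Δλ = 10.2″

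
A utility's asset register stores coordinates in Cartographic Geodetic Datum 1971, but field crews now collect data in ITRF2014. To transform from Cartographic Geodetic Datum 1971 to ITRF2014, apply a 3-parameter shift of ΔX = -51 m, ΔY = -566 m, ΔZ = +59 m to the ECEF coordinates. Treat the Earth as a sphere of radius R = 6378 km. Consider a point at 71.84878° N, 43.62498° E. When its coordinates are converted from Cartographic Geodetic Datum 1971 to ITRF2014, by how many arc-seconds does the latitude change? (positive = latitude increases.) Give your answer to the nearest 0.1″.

Δφ = 13.7″

sin φ = 0.950238, cos φ = 0.311526, sin λ = 0.689935, cos λ = 0.723871.
North component: ΔN = −sin φ cos λ·ΔX − sin φ sin λ·ΔY + cos φ·ΔZ = −(0.950238)(0.723871)(-51) − (0.950238)(0.689935)(-566) + (0.311526)(59) = 424.53 m.
1° of latitude spans πR/180 = 111317 m, so Δφ = 424.53 / 111317 × 3600 = 13.729″.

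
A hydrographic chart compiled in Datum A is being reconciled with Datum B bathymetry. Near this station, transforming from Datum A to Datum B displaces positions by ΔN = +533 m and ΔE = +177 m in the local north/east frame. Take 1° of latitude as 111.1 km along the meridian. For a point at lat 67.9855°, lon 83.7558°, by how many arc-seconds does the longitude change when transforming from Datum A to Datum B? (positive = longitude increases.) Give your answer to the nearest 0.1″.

At latitude 67.9855°, cos φ = 0.374841.
1° of longitude at this latitude = 111.1 × cos φ = 41.64 km, so Δλ = 177.0 / 41644.9 = 0.0042502° = 15.301″.

Δλ = 15.3″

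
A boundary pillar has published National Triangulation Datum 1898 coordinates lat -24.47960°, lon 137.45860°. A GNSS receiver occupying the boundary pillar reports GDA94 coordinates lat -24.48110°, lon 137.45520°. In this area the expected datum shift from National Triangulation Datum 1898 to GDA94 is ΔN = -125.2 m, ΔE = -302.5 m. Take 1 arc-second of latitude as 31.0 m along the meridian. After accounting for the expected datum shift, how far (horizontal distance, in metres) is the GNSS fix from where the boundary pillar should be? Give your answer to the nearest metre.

60 m

Observed coordinate differences: Δφ = -0.00150°, Δλ = -0.00340°.
Converting to metres (1° lat = 111600 m, cos φ = 0.910109): observed ΔN = -167.4 m, observed ΔE = -345.3 m.
Subtracting the expected shift leaves a residual of -167.4 − (-125.2) = -42.2 m north and -345.3 − (-302.5) = -42.8 m east.
Residual distance = √((-42.2)² + (-42.8)²) = 60.1 m.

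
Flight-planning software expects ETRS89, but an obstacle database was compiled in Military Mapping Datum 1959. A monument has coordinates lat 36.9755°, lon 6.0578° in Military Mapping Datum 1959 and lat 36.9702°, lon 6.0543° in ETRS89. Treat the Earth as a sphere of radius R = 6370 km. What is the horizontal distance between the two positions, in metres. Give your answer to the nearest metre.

666 m

Δφ = 36.9702° − 36.9755° = -0.0053°; Δλ = 6.0543° − 6.0578° = -0.0035°.
1° along a meridian = πR/180 = 111177 m.
ΔN = Δφ × 111177 = -589.2 m; ΔE = Δλ × 111177 × cos(36.9755°) = -0.0035 × 111177 × 0.798893 = -310.9 m.
Distance = √(ΔE² + ΔN²) = √((-310.9)² + (-589.2)²) = 666.2 m.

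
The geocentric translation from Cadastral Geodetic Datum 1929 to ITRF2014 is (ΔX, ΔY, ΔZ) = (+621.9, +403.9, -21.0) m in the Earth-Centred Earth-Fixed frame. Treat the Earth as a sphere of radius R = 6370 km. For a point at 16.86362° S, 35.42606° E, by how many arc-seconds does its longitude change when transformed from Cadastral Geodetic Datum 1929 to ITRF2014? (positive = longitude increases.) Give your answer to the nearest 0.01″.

sin φ = -0.290095, cos φ = 0.956998, sin λ = 0.579652, cos λ = 0.814864.
East component: ΔE = −sin λ·ΔX + cos λ·ΔY = −(0.579652)(621.9) + (0.814864)(403.9) = -31.36 m.
1° of latitude spans πR/180 = 111177 m; at latitude φ, 1° of longitude spans that × cos φ = 106396.6 m, so Δλ = -31.36 / 106396.6 × 3600 = -1.061″.

Δλ = -1.06″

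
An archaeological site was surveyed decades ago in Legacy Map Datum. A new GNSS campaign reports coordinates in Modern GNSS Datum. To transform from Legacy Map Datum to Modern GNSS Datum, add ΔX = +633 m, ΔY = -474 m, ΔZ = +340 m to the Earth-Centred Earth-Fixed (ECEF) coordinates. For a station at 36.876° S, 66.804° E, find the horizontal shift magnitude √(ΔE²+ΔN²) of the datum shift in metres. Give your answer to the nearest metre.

At φ = -36.876°, λ = 66.804°: sin φ = -0.600085, cos φ = 0.799936, sin λ = 0.919163, cos λ = 0.393878.
ΔE = −sin λ·ΔX + cos λ·ΔY = −(0.919163)·(633) + (0.393878)·(-474) = -768.53 m.
ΔN = −sin φ cos λ·ΔX − sin φ sin λ·ΔY + cos φ·ΔZ = −(-0.600085)(0.393878)(633) − (-0.600085)(0.919163)(-474) + (0.799936)(340) = 160.15 m.
Horizontal magnitude = √(ΔE² + ΔN²) = √((-768.53)² + 160.15²) = 785.04 m.

785 m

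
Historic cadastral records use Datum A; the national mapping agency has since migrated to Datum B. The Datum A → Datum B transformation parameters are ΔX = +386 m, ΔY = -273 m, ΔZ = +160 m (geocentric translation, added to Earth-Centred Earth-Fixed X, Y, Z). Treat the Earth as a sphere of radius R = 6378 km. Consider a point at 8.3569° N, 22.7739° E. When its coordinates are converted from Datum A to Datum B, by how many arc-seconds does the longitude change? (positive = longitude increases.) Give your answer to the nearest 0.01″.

Δλ = -13.11″

sin φ = 0.145339, cos φ = 0.989382, sin λ = 0.387096, cos λ = 0.922040.
East component: ΔE = −sin λ·ΔX + cos λ·ΔY = −(0.387096)(386) + (0.922040)(-273) = -401.14 m.
1° of latitude spans πR/180 = 111317 m; at latitude φ, 1° of longitude spans that × cos φ = 110135.1 m, so Δλ = -401.14 / 110135.1 × 3600 = -13.112″.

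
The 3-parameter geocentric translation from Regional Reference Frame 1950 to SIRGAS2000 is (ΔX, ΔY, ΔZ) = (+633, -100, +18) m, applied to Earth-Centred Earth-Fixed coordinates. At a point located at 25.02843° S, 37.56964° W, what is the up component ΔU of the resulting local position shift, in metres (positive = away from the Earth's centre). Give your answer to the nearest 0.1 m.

The local up (radial) axis is (cos φ cos λ, cos φ sin λ, sin φ), giving ΔU = 454.611 + 55.247 − 7.615 = 502.24 m.

ΔU = 502.2 m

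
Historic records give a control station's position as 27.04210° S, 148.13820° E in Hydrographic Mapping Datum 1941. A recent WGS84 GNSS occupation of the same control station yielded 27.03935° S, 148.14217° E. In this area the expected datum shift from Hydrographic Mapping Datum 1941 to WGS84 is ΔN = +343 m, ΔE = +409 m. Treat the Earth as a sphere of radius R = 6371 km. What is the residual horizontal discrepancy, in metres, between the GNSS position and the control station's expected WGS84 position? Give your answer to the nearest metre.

Observed coordinate differences: Δφ = +0.00275°, Δλ = +0.00397°.
Converting to metres (1° lat = 111195 m, cos φ = 0.890673): observed ΔN = 305.8 m, observed ΔE = 393.2 m.
Subtracting the expected shift leaves a residual of 305.8 − (343) = -37.2 m north and 393.2 − (409) = -15.8 m east.
Residual distance = √((-37.2)² + (-15.8)²) = 40.4 m.

40 m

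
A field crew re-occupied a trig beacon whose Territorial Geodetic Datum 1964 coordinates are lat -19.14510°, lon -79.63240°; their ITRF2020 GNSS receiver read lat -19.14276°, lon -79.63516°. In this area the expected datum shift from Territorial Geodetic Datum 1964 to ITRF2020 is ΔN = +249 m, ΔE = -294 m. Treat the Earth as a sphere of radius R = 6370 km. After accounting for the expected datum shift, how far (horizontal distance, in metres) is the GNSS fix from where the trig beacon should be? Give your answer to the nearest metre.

12 m

Observed coordinate differences: Δφ = +0.00234°, Δλ = -0.00276°.
Converting to metres (1° lat = 111177 m, cos φ = 0.944691): observed ΔN = 260.2 m, observed ΔE = -289.9 m.
Subtracting the expected shift leaves a residual of 260.2 − (249) = 11.2 m north and -289.9 − (-294) = 4.1 m east.
Residual distance = √(11.2² + 4.1²) = 11.9 m.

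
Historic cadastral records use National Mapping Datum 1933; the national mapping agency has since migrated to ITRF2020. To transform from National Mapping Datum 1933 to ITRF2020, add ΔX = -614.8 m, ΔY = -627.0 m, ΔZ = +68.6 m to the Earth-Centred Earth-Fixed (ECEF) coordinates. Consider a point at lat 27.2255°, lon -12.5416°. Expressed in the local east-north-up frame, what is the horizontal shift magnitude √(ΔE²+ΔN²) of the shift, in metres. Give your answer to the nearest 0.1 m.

794.0 m

At φ = 27.2255°, λ = -12.5416°: sin φ = 0.457494, cos φ = 0.889213, sin λ = -0.217148, cos λ = 0.976139.
ΔE = −sin λ·ΔX + cos λ·ΔY = −(-0.217148)·(-614.8) + (0.976139)·(-627.0) = -745.54 m.
ΔN = −sin φ cos λ·ΔX − sin φ sin λ·ΔY + cos φ·ΔZ = −(0.457494)(0.976139)(-614.8) − (0.457494)(-0.217148)(-627.0) + (0.889213)(68.6) = 273.27 m.
Horizontal magnitude = √(ΔE² + ΔN²) = √((-745.54)² + 273.27²) = 794.04 m.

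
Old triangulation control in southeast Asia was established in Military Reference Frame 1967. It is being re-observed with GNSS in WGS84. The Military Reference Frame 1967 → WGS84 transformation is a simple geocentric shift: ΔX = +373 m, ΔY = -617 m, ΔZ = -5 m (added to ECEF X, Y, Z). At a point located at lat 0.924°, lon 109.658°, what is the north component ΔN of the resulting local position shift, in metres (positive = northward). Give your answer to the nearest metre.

ΔN = 6 m

The local north axis is (−sin φ cos λ, −sin φ sin λ, cos φ), giving ΔN = 2.023 + 9.370 − 4.999 = 6.39 m.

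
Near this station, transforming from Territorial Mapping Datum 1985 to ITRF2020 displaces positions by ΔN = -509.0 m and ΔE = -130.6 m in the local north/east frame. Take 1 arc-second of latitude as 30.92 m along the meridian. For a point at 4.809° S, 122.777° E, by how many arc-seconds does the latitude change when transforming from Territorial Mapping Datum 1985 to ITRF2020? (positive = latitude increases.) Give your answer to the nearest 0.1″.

Δφ = -16.5″

1″ of latitude = 30.92 m, so Δφ = -509.0 / 30.92 = -16.462″.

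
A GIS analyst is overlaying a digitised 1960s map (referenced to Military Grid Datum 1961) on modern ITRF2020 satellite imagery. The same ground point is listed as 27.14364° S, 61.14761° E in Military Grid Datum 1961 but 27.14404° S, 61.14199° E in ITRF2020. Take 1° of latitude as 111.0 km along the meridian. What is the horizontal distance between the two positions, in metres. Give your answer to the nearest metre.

557 m

Δφ = -27.14404° − -27.14364° = -0.00040°; Δλ = 61.14199° − 61.14761° = -0.00562°.
ΔN = Δφ × 111000 = -44.4 m; ΔE = Δλ × 111000 × cos(-27.14364°) = -0.00562 × 111000 × 0.889866 = -555.1 m.
Distance = √(ΔE² + ΔN²) = √((-555.1)² + (-44.4)²) = 556.9 m.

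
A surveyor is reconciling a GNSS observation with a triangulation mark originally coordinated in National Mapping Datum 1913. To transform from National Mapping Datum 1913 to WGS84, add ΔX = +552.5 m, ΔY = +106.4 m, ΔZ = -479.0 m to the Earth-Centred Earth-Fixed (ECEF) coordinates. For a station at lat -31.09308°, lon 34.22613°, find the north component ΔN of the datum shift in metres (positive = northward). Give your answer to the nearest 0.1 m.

ΔN = -143.4 m

The local north axis is (−sin φ cos λ, −sin φ sin λ, cos φ), giving ΔN = 235.916 + 30.906 − 410.182 = -143.36 m.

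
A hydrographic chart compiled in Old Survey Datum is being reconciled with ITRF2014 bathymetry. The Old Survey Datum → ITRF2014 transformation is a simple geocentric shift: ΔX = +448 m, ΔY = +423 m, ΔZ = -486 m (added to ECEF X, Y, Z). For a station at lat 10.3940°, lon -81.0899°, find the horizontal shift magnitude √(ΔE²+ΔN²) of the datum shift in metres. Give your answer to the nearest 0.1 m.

656.1 m

The local east axis at (φ, λ) is (−sin λ, cos λ, 0), so ΔE = −sin(-81.0899°)·448 + cos(-81.0899°)·423 = 508.11 m.
The local north axis is (−sin φ cos λ, −sin φ sin λ, cos φ), giving ΔN = -12.519 + 75.395 − 478.025 = -415.15 m.
Horizontal magnitude = √(ΔE² + ΔN²) = √(508.11² + (-415.15)²) = 656.14 m.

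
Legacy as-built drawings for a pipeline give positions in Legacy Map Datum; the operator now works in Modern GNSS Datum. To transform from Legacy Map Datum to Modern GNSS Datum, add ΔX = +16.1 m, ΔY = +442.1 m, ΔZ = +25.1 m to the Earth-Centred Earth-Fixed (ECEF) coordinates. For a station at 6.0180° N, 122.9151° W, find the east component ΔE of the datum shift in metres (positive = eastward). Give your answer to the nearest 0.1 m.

At φ = 6.0180°, λ = -122.9151°: sin φ = 0.104841, cos φ = 0.994489, sin λ = -0.839477, cos λ = -0.543396.
ΔE = −sin λ·ΔX + cos λ·ΔY = −(-0.839477)·(16.1) + (-0.543396)·(442.1) = -226.72 m.

ΔE = -226.7 m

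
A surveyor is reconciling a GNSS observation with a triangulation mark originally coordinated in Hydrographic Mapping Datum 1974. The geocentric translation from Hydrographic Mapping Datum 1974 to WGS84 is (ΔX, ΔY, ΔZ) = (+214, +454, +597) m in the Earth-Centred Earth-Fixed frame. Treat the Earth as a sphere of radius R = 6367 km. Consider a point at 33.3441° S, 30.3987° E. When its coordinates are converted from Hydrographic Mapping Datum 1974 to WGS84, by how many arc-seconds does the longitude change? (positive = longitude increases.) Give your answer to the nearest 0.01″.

Δλ = 10.99″

sin φ = -0.549666, cos φ = 0.835385, sin λ = 0.506014, cos λ = 0.862525.
East component: ΔE = −sin λ·ΔX + cos λ·ΔY = −(0.506014)(214) + (0.862525)(454) = 283.30 m.
1° of latitude spans πR/180 = 111125 m; at latitude φ, 1° of longitude spans that × cos φ = 92832.2 m, so Δλ = 283.30 / 92832.2 × 3600 = 10.986″.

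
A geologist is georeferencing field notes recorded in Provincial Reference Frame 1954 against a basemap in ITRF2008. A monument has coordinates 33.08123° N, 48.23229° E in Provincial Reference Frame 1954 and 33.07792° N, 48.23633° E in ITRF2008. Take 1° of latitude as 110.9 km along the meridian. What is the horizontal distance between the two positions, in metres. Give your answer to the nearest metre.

Δφ = 33.07792° − 33.08123° = -0.00331°; Δλ = 48.23633° − 48.23229° = +0.00404°.
ΔN = Δφ × 110900 = -367.1 m; ΔE = Δλ × 110900 × cos(33.08123°) = +0.00404 × 110900 × 0.837898 = 375.4 m.
Distance = √(ΔE² + ΔN²) = √(375.4² + (-367.1)²) = 525.1 m.

525 m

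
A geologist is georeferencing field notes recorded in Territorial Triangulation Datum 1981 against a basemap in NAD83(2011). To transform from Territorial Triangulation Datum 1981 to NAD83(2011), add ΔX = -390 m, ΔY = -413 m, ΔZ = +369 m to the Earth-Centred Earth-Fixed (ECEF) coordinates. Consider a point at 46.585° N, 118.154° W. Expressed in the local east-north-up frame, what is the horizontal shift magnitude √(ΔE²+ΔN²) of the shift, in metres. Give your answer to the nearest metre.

At φ = 46.585°, λ = -118.154°: sin φ = 0.726395, cos φ = 0.687278, sin λ = -0.881683, cos λ = -0.471843.
ΔE = −sin λ·ΔX + cos λ·ΔY = −(-0.881683)·(-390) + (-0.471843)·(-413) = -148.99 m.
ΔN = −sin φ cos λ·ΔX − sin φ sin λ·ΔY + cos φ·ΔZ = −(0.726395)(-0.471843)(-390) − (0.726395)(-0.881683)(-413) + (0.687278)(369) = -144.57 m.
Horizontal magnitude = √(ΔE² + ΔN²) = √((-148.99)² + (-144.57)²) = 207.60 m.

208 m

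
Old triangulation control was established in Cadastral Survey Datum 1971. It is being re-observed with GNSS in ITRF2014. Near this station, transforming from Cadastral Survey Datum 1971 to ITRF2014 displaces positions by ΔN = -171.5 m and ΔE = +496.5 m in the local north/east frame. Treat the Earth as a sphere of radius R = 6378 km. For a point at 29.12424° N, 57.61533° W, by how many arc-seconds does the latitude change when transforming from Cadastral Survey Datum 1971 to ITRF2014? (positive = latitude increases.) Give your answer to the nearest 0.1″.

On a sphere of radius R, 1 rad of latitude = R, so Δφ = ΔN / R = -171.5 / 6378000 = -2.6889e-05 rad = -5.546″.

Δφ = -5.5″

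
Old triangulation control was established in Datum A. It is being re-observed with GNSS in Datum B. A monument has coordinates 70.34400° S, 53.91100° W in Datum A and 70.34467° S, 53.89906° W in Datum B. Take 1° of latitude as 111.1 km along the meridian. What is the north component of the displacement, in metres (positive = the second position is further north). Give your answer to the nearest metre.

ΔN = -74 m

Δφ = -70.34467° − -70.34400° = -0.00067°; Δλ = -53.89906° − -53.91100° = +0.01194°.
ΔN = Δφ × 111100 = -74.4 m; ΔE = Δλ × 111100 × cos(-70.34400°) = +0.01194 × 111100 × 0.336372 = 446.2 m.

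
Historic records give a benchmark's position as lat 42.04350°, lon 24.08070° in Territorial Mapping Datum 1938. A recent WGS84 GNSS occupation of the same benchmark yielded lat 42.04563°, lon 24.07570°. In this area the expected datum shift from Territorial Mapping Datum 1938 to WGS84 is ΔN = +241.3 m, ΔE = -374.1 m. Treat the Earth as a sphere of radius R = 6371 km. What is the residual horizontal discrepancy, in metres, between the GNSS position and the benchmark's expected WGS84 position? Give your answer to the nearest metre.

Observed coordinate differences: Δφ = +0.00213°, Δλ = -0.00500°.
Converting to metres (1° lat = 111195 m, cos φ = 0.742637): observed ΔN = 236.8 m, observed ΔE = -412.9 m.
Subtracting the expected shift leaves a residual of 236.8 − (241.3) = -4.5 m north and -412.9 − (-374.1) = -38.8 m east.
Residual distance = √((-4.5)² + (-38.8)²) = 39.0 m.

39 m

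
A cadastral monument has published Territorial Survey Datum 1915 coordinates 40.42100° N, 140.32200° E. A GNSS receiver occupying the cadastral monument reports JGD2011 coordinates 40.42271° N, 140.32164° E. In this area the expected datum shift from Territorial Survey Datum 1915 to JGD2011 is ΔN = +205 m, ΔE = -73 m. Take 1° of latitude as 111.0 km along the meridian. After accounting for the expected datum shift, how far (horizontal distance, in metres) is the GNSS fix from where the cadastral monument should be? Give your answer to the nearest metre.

45 m

Observed coordinate differences: Δφ = +0.00171°, Δλ = -0.00036°.
Converting to metres (1° lat = 111000 m, cos φ = 0.761301): observed ΔN = 189.8 m, observed ΔE = -30.4 m.
Subtracting the expected shift leaves a residual of 189.8 − (205) = -15.2 m north and -30.4 − (-73) = 42.6 m east.
Residual distance = √((-15.2)² + 42.6²) = 45.2 m.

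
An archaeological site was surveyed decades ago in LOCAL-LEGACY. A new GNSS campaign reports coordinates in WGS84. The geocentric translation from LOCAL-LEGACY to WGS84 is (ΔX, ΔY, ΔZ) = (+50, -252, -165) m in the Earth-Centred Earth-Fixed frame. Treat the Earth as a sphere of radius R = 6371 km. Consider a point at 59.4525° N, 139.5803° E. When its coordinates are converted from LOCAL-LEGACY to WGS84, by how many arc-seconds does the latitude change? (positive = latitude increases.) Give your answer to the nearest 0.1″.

Δφ = 2.9″

sin φ = 0.861208, cos φ = 0.508253, sin λ = 0.648382, cos λ = -0.761315.
North component: ΔN = −sin φ cos λ·ΔX − sin φ sin λ·ΔY + cos φ·ΔZ = −(0.861208)(-0.761315)(50) − (0.861208)(0.648382)(-252) + (0.508253)(-165) = 89.64 m.
1° of latitude spans πR/180 = 111195 m, so Δφ = 89.64 / 111195 × 3600 = 2.902″.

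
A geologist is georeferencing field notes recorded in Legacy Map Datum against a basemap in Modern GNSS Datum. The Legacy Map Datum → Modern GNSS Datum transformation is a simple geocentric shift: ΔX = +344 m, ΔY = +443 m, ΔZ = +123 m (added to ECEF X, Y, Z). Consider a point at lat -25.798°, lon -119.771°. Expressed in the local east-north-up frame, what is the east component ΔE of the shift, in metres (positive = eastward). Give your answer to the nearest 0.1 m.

ΔE = 78.6 m

At φ = -25.798°, λ = -119.771°: sin φ = -0.435200, cos φ = 0.900334, sin λ = -0.868017, cos λ = -0.496535.
ΔE = −sin λ·ΔX + cos λ·ΔY = −(-0.868017)·(344) + (-0.496535)·(443) = 78.63 m.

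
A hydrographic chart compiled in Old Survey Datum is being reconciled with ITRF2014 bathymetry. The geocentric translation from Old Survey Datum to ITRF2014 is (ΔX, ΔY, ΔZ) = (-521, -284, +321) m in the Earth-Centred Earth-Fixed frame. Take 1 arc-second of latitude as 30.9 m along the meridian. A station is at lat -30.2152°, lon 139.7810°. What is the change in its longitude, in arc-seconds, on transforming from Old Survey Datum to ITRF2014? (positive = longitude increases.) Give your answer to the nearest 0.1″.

Δλ = 20.7″

sin φ = -0.503249, cos φ = 0.864141, sin λ = 0.645711, cos λ = -0.763582.
East component: ΔE = −sin λ·ΔX + cos λ·ΔY = −(0.645711)(-521) + (-0.763582)(-284) = 553.27 m.
1° of latitude spans 3600 × 30.90 = 111240 m; at latitude φ, 1° of longitude spans that × cos φ = 96127.1 m, so Δλ = 553.27 / 96127.1 × 3600 = 20.720″.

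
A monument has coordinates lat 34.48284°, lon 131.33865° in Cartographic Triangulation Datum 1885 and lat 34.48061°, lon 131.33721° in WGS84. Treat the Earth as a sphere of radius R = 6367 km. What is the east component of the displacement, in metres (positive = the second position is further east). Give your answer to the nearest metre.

Δφ = 34.48061° − 34.48284° = -0.00223°; Δλ = 131.33721° − 131.33865° = -0.00144°.
1° along a meridian = πR/180 = 111125 m.
ΔN = Δφ × 111125 = -247.8 m; ΔE = Δλ × 111125 × cos(34.48284°) = -0.00144 × 111125 × 0.824296 = -131.9 m.

ΔE = -132 m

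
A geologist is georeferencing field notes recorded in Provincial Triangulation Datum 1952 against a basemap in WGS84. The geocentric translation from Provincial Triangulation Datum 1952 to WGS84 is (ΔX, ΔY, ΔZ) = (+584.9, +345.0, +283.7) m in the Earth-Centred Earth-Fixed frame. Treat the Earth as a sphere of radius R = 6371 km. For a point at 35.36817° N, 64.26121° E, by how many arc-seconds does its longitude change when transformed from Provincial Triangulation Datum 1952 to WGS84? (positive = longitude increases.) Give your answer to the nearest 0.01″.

Δλ = -14.97″

sin φ = 0.578828, cos φ = 0.815449, sin λ = 0.900783, cos λ = 0.434269.
East component: ΔE = −sin λ·ΔX + cos λ·ΔY = −(0.900783)(584.9) + (0.434269)(345.0) = -377.05 m.
1° of latitude spans πR/180 = 111195 m; at latitude φ, 1° of longitude spans that × cos φ = 90673.8 m, so Δλ = -377.05 / 90673.8 × 3600 = -14.970″.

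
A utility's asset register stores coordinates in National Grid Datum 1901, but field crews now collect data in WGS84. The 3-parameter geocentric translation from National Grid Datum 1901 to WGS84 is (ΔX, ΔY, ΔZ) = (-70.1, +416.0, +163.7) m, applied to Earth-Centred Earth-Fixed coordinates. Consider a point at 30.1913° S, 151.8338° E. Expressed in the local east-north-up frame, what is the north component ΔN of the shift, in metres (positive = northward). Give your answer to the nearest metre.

At φ = -30.1913°, λ = 151.8338°: sin φ = -0.502889, cos φ = 0.864351, sin λ = 0.472031, cos λ = -0.881582.
ΔN = −sin φ cos λ·ΔX − sin φ sin λ·ΔY + cos φ·ΔZ = −(-0.502889)(-0.881582)(-70.1) − (-0.502889)(0.472031)(416.0) + (0.864351)(163.7) = 271.32 m.

ΔN = 271 m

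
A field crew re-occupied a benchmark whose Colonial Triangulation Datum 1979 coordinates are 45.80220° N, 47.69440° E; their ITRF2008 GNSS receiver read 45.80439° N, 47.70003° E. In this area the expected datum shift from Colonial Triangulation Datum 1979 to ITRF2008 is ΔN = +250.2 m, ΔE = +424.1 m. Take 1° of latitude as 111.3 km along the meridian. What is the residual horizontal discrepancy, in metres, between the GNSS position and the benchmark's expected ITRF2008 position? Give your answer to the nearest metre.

14 m

Observed coordinate differences: Δφ = +0.00219°, Δλ = +0.00563°.
Converting to metres (1° lat = 111300 m, cos φ = 0.697138): observed ΔN = 243.7 m, observed ΔE = 436.8 m.
Subtracting the expected shift leaves a residual of 243.7 − (250.2) = -6.5 m north and 436.8 − (424.1) = 12.7 m east.
Residual distance = √((-6.5)² + 12.7²) = 14.3 m.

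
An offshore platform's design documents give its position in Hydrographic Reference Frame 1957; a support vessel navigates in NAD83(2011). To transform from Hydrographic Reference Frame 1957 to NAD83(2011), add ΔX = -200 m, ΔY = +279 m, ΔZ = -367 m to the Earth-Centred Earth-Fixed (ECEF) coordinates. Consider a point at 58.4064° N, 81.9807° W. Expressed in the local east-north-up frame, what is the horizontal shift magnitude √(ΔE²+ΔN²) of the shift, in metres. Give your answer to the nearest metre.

173 m

At φ = 58.4064°, λ = -81.9807°: sin φ = 0.851785, cos φ = 0.523891, sin λ = -0.990221, cos λ = 0.139507.
ΔE = −sin λ·ΔX + cos λ·ΔY = −(-0.990221)·(-200) + (0.139507)·(279) = -159.12 m.
ΔN = −sin φ cos λ·ΔX − sin φ sin λ·ΔY + cos φ·ΔZ = −(0.851785)(0.139507)(-200) − (0.851785)(-0.990221)(279) + (0.523891)(-367) = 66.82 m.
Horizontal magnitude = √(ΔE² + ΔN²) = √((-159.12)² + 66.82²) = 172.58 m.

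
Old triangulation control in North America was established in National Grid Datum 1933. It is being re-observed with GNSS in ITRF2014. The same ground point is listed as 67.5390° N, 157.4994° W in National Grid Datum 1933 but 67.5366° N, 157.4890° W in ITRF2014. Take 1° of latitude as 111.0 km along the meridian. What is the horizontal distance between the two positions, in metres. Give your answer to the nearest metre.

515 m

Δφ = 67.5366° − 67.5390° = -0.0024°; Δλ = -157.4890° − -157.4994° = +0.0104°.
ΔN = Δφ × 111000 = -266.4 m; ΔE = Δλ × 111000 × cos(67.5390°) = +0.0104 × 111000 × 0.382054 = 441.0 m.
Distance = √(ΔE² + ΔN²) = √(441.0² + (-266.4)²) = 515.3 m.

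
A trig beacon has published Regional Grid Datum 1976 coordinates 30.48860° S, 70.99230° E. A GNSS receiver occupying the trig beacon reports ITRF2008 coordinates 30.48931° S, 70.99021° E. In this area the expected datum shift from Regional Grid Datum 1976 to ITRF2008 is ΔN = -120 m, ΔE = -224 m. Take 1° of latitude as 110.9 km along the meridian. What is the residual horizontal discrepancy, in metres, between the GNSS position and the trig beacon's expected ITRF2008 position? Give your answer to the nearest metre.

48 m

Observed coordinate differences: Δφ = -0.00071°, Δλ = -0.00209°.
Converting to metres (1° lat = 110900 m, cos φ = 0.861730): observed ΔN = -78.7 m, observed ΔE = -199.7 m.
Subtracting the expected shift leaves a residual of -78.7 − (-120) = 41.3 m north and -199.7 − (-224) = 24.3 m east.
Residual distance = √(41.3² + 24.3²) = 47.9 m.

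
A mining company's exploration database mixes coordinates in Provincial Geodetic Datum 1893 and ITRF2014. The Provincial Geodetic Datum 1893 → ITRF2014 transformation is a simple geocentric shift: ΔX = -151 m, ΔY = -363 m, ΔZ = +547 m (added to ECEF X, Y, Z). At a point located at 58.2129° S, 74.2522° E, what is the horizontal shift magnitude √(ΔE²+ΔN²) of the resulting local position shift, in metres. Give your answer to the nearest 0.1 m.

The local east axis at (φ, λ) is (−sin λ, cos λ, 0), so ΔE = −sin(74.2522°)·(-151) + cos(74.2522°)·(-363) = 46.81 m.
The local north axis is (−sin φ cos λ, −sin φ sin λ, cos φ), giving ΔN = -34.835 − 296.973 + 288.140 = -43.67 m.
Horizontal magnitude = √(ΔE² + ΔN²) = √(46.81² + (-43.67)²) = 64.02 m.

64.0 m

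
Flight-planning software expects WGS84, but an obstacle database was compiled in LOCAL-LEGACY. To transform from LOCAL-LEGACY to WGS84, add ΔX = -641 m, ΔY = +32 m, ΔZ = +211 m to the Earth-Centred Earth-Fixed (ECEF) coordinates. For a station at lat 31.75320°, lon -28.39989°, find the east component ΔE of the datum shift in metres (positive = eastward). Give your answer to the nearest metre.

ΔE = -277 m

At φ = 31.75320°, λ = -28.39989°: sin φ = 0.526261, cos φ = 0.850323, sin λ = -0.475623, cos λ = 0.879649.
ΔE = −sin λ·ΔX + cos λ·ΔY = −(-0.475623)·(-641) + (0.879649)·(32) = -276.73 m.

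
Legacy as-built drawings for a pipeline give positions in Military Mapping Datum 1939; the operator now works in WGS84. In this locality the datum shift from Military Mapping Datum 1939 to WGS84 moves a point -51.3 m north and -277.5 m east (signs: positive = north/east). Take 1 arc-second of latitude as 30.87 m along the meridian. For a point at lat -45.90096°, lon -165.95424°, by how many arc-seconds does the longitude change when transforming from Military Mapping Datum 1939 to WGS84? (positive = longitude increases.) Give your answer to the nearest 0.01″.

At latitude -45.90096°, cos φ = 0.695901.
1″ of longitude at this latitude = 30.87 × cos φ = 21.4825 m, so Δλ = -277.5 / 21.4825 = -12.918″.

Δλ = -12.92″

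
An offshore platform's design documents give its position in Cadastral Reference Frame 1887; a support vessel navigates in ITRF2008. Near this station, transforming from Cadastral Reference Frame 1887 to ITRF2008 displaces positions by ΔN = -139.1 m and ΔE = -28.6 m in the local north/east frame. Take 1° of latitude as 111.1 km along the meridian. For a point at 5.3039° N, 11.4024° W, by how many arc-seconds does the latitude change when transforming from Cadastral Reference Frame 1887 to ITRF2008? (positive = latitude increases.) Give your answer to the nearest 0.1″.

Δφ = -4.5″

1° of latitude = 111.1 km, so Δφ = -139.1 / 111100 = -0.0012520° = -4.507″.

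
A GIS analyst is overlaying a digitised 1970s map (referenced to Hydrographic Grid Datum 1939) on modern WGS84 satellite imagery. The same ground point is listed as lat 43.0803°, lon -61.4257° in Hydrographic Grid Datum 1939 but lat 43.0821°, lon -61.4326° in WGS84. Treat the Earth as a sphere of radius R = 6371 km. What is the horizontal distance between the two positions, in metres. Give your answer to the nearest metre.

595 m

Δφ = 43.0821° − 43.0803° = +0.0018°; Δλ = -61.4326° − -61.4257° = -0.0069°.
1° along a meridian = πR/180 = 111195 m.
ΔN = Δφ × 111195 = 200.2 m; ΔE = Δλ × 111195 × cos(43.0803°) = -0.0069 × 111195 × 0.730397 = -560.4 m.
Distance = √(ΔE² + ΔN²) = √((-560.4)² + 200.2²) = 595.1 m.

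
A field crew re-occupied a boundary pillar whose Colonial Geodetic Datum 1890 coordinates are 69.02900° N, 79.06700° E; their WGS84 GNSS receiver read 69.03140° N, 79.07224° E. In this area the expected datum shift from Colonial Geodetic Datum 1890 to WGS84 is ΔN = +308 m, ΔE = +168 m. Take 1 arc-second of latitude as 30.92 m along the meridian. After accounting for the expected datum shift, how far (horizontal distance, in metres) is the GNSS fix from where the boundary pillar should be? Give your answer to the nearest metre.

Observed coordinate differences: Δφ = +0.00240°, Δλ = +0.00524°.
Converting to metres (1° lat = 111312 m, cos φ = 0.357895): observed ΔN = 267.1 m, observed ΔE = 208.8 m.
Subtracting the expected shift leaves a residual of 267.1 − (308) = -40.9 m north and 208.8 − (168) = 40.8 m east.
Residual distance = √((-40.9)² + 40.8²) = 57.7 m.

58 m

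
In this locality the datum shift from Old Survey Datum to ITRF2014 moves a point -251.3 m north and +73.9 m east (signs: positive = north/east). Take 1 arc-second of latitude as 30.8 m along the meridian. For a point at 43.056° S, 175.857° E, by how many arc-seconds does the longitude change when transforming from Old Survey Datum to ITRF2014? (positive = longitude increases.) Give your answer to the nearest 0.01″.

Δλ = 3.28″

At latitude -43.056°, cos φ = 0.730687.
1″ of longitude at this latitude = 30.80 × cos φ = 22.5052 m, so Δλ = 73.9 / 22.5052 = 3.284″.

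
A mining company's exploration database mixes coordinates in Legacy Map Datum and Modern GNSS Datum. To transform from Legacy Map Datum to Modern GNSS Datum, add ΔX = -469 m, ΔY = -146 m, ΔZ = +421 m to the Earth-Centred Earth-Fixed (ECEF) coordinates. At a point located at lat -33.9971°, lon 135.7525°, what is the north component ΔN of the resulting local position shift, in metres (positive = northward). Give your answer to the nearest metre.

At φ = -33.9971°, λ = 135.7525°: sin φ = -0.559151, cos φ = 0.829066, sin λ = 0.697759, cos λ = -0.716332.
ΔN = −sin φ cos λ·ΔX − sin φ sin λ·ΔY + cos φ·ΔZ = −(-0.559151)(-0.716332)(-469) − (-0.559151)(0.697759)(-146) + (0.829066)(421) = 479.93 m.

ΔN = 480 m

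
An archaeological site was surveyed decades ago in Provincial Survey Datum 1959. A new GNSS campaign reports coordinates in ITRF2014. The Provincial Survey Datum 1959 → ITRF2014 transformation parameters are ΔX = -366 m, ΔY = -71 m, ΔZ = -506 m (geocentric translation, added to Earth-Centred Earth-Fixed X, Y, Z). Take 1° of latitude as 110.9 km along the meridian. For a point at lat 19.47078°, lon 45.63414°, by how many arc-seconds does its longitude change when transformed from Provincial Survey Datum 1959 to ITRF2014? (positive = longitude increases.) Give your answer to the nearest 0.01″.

sin φ = 0.333326, cos φ = 0.942812, sin λ = 0.714889, cos λ = 0.699237.
East component: ΔE = −sin λ·ΔX + cos λ·ΔY = −(0.714889)(-366) + (0.699237)(-71) = 212.00 m.
1° of latitude spans 110900 m; at latitude φ, 1° of longitude spans that × cos φ = 104557.8 m, so Δλ = 212.00 / 104557.8 × 3600 = 7.299″.

Δλ = 7.30″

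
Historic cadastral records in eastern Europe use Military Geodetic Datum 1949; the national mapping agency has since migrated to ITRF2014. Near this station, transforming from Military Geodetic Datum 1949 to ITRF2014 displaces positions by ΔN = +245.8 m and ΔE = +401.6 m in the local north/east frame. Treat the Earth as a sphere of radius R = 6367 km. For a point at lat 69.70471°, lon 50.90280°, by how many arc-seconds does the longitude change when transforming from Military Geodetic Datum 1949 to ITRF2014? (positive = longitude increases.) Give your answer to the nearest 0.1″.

Δλ = 37.5″

At latitude 69.70471°, cos φ = 0.346859.
One radian of longitude at latitude φ spans R cos φ, so Δλ = ΔE / (R cos φ) = 401.6 / (6367000 × 0.346859) = 1.8185e-04 rad = 37.509″.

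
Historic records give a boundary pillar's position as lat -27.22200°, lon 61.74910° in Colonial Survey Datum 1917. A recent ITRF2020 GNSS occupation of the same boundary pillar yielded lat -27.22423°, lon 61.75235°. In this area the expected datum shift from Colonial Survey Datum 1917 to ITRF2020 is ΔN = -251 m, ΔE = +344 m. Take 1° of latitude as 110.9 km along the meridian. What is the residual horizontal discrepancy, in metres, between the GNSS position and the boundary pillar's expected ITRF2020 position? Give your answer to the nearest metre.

Observed coordinate differences: Δφ = -0.00223°, Δλ = +0.00325°.
Converting to metres (1° lat = 110900 m, cos φ = 0.889241): observed ΔN = -247.3 m, observed ΔE = 320.5 m.
Subtracting the expected shift leaves a residual of -247.3 − (-251) = 3.7 m north and 320.5 − (344) = -23.5 m east.
Residual distance = √(3.7² + (-23.5)²) = 23.8 m.

24 m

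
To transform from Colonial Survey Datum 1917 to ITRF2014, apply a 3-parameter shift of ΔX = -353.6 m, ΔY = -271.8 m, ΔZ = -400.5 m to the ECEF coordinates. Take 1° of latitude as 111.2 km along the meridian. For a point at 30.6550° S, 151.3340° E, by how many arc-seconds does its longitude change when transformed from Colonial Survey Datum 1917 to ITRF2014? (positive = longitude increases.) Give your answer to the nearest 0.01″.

sin φ = -0.509867, cos φ = 0.860253, sin λ = 0.479703, cos λ = -0.877431.
East component: ΔE = −sin λ·ΔX + cos λ·ΔY = −(0.479703)(-353.6) + (-0.877431)(-271.8) = 408.11 m.
1° of latitude spans 111200 m; at latitude φ, 1° of longitude spans that × cos φ = 95660.1 m, so Δλ = 408.11 / 95660.1 × 3600 = 15.358″.

Δλ = 15.36″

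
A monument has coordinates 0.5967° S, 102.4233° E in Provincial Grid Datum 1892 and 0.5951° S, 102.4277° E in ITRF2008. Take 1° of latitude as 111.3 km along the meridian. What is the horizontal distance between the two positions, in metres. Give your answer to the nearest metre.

521 m

Δφ = -0.5951° − -0.5967° = +0.0016°; Δλ = 102.4277° − 102.4233° = +0.0044°.
ΔN = Δφ × 111300 = 178.1 m; ΔE = Δλ × 111300 × cos(-0.5967°) = +0.0044 × 111300 × 0.999946 = 489.7 m.
Distance = √(ΔE² + ΔN²) = √(489.7² + 178.1²) = 521.1 m.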